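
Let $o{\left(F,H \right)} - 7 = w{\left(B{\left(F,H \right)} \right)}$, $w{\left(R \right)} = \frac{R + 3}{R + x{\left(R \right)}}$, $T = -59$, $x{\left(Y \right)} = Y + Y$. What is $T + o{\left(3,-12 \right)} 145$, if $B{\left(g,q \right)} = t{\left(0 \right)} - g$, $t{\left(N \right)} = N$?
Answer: $956$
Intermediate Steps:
$x{\left(Y \right)} = 2 Y$
$B{\left(g,q \right)} = - g$ ($B{\left(g,q \right)} = 0 - g = - g$)
$w{\left(R \right)} = \frac{3 + R}{3 R}$ ($w{\left(R \right)} = \frac{R + 3}{R + 2 R} = \frac{3 + R}{3 R}$)
$o{\left(F,H \right)} = 7 - \frac{3 - F}{3 F}$ ($o{\left(F,H \right)} = 7 + \frac{3 - F}{3 \left(- F\right)} = 7 + \frac{- \frac{1}{F} \left(3 - F\right)}{3} = 7 - \frac{3 - F}{3 F}$)
$T + o{\left(3,-12 \right)} 145 = -59 + \left(\frac{22}{3} - \frac{1}{3}\right) 145 = -59 + 7 \cdot 145 = -59 + 1015 = 956$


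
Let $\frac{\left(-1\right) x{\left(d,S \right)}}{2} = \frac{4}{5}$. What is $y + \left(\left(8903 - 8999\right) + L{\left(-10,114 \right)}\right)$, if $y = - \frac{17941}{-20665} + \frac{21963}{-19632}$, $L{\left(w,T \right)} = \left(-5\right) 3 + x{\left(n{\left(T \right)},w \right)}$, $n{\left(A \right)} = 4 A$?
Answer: $- \frac{15260978737}{135231760} \approx -112.85$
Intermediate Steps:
$x{\left(d,S \right)} = - \frac{8}{5}$ ($x{\left(d,S \right)} = - 2 \cdot \frac{4}{5} = - 2 \cdot 4 \cdot \frac{1}{5} = \left(-2\right) \frac{4}{5} = - \frac{8}{5}$)
$L{\left(w,T \right)} = - \frac{83}{5}$ ($L{\left(w,T \right)} = \left(-5\right) 3 - \frac{8}{5} = -15 - \frac{8}{5} = - \frac{83}{5}$)
$y = - \frac{33882561}{135231760}$ ($y = \left(-17941\right) \left(- \frac{1}{20665}\right) + 21963 \left(- \frac{1}{19632}\right) = \frac{17941}{20665} - \frac{7321}{6544} = - \frac{33882561}{135231760} \approx -0.25055$)
$y + \left(\left(8903 - 8999\right) + L{\left(-10,114 \right)}\right) = - \frac{33882561}{135231760} + \left(\left(8903 - 8999\right) - \frac{83}{5}\right) = - \frac{33882561}{135231760} - \frac{563}{5} = - \frac{15260978737}{135231760}$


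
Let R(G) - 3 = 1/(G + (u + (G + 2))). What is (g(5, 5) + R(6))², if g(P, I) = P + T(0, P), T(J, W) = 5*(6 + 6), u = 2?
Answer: 1185921/256 ≈ 4632.5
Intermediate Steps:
T(J, W) = 60 (T(J, W) = 5*12 = 60)
R(G) = 3 + 1/(4 + 2*G) (R(G) = 3 + 1/(G + (2 + (G + 2))) = 3 + 1/(G + (2 + (2 + G))) = 3 + 1/(G + (4 + G)) = 3 + 1/(4 + 2*G))
g(P, I) = 60 + P (g(P, I) = P + 60 = 60 + P)
(g(5, 5) + R(6))² = ((60 + 5) + (13 + 6*6)/(2*(2 + 6)))² = (65 + (½)*(13 + 36)/8)² = (65 + (½)*(⅛)*49)² = (65 + 49/16)² = (1089/16)² = 1185921/256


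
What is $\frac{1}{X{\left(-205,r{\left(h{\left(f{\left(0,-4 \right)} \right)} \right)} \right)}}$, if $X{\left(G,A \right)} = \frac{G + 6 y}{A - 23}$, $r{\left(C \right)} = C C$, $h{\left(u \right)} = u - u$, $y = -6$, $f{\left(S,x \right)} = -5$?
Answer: $\frac{23}{241} \approx 0.095436$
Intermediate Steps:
$h{\left(u \right)} = 0$
$r{\left(C \right)} = C^{2}$
$X{\left(G,A \right)} = \frac{-36 + G}{-23 + A}$ ($X{\left(G,A \right)} = \frac{G + 6 \left(-6\right)}{A - 23} = \frac{G - 36}{-23 + A} = \frac{-36 + G}{-23 + A}$)
$\frac{1}{X{\left(-205,r{\left(h{\left(f{\left(0,-4 \right)} \right)} \right)} \right)}} = \frac{1}{\frac{1}{-23 + 0^{2}} \left(-36 - 205\right)} = \frac{1}{\frac{1}{-23 + 0} \left(-241\right)} = \frac{1}{\frac{1}{-23} \left(-241\right)} = \frac{1}{\left(- \frac{1}{23}\right) \left(-241\right)} = \frac{1}{\frac{241}{23}} = \frac{23}{241}$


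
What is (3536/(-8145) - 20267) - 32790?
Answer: -432152801/8145 ≈ -53057.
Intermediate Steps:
(3536/(-8145) - 20267) - 32790 = (3536*(-1/8145) - 20267) - 32790 = (-3536/8145 - 20267) - 32790 = -165078251/8145 - 32790 = -432152801/8145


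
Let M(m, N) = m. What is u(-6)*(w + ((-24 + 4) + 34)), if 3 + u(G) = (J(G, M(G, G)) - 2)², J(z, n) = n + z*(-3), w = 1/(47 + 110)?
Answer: 213303/157 ≈ 1358.6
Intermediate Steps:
w = 1/157 ≈ 0.0063694
J(z, n) = n - 3*z
u(G) = -3 + (-2 - 2*G)² (u(G) = -3 + ((G - 3*G) - 2)² = -3 + (-2*G - 2)² = -3 + (-2 - 2*G)²)
u(-6)*(w + ((-24 + 4) + 34)) = (-3 + 4*(1 - 6)²)*(1/157 + ((-24 + 4) + 34)) = (-3 + 4*(-5)²)*(1/157 + (-20 + 34)) = (-3 + 4*25)*(1/157 + 14) = (-3 + 100)*(2199/157) = 97*(2199/157) = 213303/157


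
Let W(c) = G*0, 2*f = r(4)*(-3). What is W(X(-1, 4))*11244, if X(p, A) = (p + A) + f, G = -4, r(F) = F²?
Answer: 0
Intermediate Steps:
f = -24 (f = (4²*(-3))/2 = (16*(-3))/2 = (½)*(-48) = -24)
X(p, A) = -24 + A + p (X(p, A) = (p + A) - 24 = (A + p) - 24 = -24 + A + p)
W(c) = 0 (W(c) = -4*0 = 0)
W(X(-1, 4))*11244 = 0*11244 = 0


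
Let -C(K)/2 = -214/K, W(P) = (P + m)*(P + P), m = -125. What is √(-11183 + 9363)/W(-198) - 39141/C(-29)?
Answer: 1135089/428 + I*√455/63954 ≈ 2652.1 + 0.00033353*I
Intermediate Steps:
W(P) = 2*P*(-125 + P) (W(P) = (P - 125)*(P + P) = (-125 + P)*(2*P) = 2*P*(-125 + P))
C(K) = 428/K (C(K) = -(-428)/K = 428/K)
√(-11183 + 9363)/W(-198) - 39141/C(-29) = √(-11183 + 9363)/((2*(-198)*(-125 - 198))) - 39141/(428/(-29)) = √(-1820)/((2*(-198)*(-323))) - 39141/(428*(-1/29)) = (2*I*√455)/127908 - 39141/(-428/29) = (2*I*√455)*(1/127908) - 39141*(-29/428) = I*√455/63954 + 1135089/428 = 1135089/428 + I*√455/63954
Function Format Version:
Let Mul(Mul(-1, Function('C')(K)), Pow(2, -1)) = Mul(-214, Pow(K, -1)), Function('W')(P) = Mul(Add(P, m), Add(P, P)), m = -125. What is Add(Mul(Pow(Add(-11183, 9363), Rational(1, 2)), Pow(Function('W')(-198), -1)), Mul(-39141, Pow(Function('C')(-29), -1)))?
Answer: Add(Rational(1135089, 428), Mul(Rational(1, 63954), I, Pow(455, Rational(1, 2)))) ≈ Add(2652.1, Mul(0.00033353, I))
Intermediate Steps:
Function('W')(P) = Mul(2, P, Add(-125, P)) (Function('W')(P) = Mul(Add(P, -125), Add(P, P)) = Mul(Add(-125, P), Mul(2, P)) = Mul(2, P, Add(-125, P)))
Function('C')(K) = Mul(428, Pow(K, -1)) (Function('C')(K) = Mul(-2, Mul(-214, Pow(K, -1))) = Mul(428, Pow(K, -1)))
Add(Mul(Pow(Add(-11183, 9363), Rational(1, 2)), Pow(Function('W')(-198), -1)), Mul(-39141, Pow(Function('C')(-29), -1))) = Add(Mul(Pow(Add(-11183, 9363), Rational(1, 2)), Pow(Mul(2, -198, Add(-125, -198)), -1)), Mul(-39141, Pow(Mul(428, Pow(-29, -1)), -1))) = Add(Mul(Pow(-1820, Rational(1, 2)), Pow(Mul(2, -198, -323), -1)), Mul(-39141, Pow(Mul(428, Rational(-1, 29)), -1))) = Add(Mul(Mul(2, I, Pow(455, Rational(1, 2))), Pow(127908, -1)), Mul(-39141, Pow(Rational(-428, 29), -1))) = Add(Mul(Mul(2, I, Pow(455, Rational(1, 2))), Rational(1, 127908)), Mul(-39141, Rational(-29, 428))) = Add(Mul(Rational(1, 63954), I, Pow(455, Rational(1, 2))), Rational(1135089, 428)) = Add(Rational(1135089, 428), Mul(Rational(1, 63954), I, Pow(455, Rational(1, 2))))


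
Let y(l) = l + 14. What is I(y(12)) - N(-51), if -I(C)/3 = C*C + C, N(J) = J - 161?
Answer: -1894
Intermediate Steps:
y(l) = 14 + l
N(J) = -161 + J
I(C) = -3*C - 3*C**2 (I(C) = -3*(C*C + C) = -3*(C**2 + C) = -3*(C + C**2) = -3*C - 3*C**2)
I(y(12)) - N(-51) = -3*(14 + 12)*(1 + (14 + 12)) - (-161 - 51) = -3*26*(1 + 26) - 1*(-212) = -3*26*27 + 212 = -2106 + 212 = -1894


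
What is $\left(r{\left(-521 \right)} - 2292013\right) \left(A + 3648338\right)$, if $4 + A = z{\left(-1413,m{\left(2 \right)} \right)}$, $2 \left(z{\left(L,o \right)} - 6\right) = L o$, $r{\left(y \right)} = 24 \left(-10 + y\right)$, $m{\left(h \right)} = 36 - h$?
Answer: $-8353174585483$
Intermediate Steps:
$r{\left(y \right)} = -240 + 24 y$
$z{\left(L,o \right)} = 6 + \frac{L o}{2}$
$A = -24019$ ($A = -4 + \left(6 + \frac{1}{2} \left(-1413\right) \left(36 - 2\right)\right) = -4 + \left(6 + \frac{1}{2} \left(-1413\right) 34\right) = -4 + \left(6 - 24021\right) = -4 - 24015 = -24019$)
$\left(r{\left(-521 \right)} - 2292013\right) \left(A + 3648338\right) = \left(\left(-240 + 24 \left(-521\right)\right) - 2292013\right) \left(-24019 + 3648338\right) = \left(\left(-240 - 12504\right) - 2292013\right) 3624319 = \left(-12744 - 2292013\right) 3624319 = \left(-2304757\right) 3624319 = -8353174585483$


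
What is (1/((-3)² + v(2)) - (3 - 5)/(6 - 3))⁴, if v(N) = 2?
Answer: 390625/1185921 ≈ 0.32939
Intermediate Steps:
(1/((-3)² + v(2)) - (3 - 5)/(6 - 3))⁴ = (1/((-3)² + 2) - (3 - 5)/(6 - 3))⁴ = (1/(9 + 2) - (-2)/3)⁴ = (1/11 - (-2)/3)⁴ = (1/11 - 1*(-⅔))⁴ = (1/11 + ⅔)⁴ = (25/33)⁴ = 390625/1185921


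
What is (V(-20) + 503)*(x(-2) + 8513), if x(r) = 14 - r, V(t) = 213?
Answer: 6106764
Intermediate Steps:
(V(-20) + 503)*(x(-2) + 8513) = (213 + 503)*((14 - 1*(-2)) + 8513) = 716*((14 + 2) + 8513) = 716*(16 + 8513) = 716*8529 = 6106764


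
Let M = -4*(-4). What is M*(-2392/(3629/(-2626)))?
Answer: 100502272/3629 ≈ 27694.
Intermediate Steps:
M = 16
M*(-2392/(3629/(-2626))) = 16*(-2392/(3629/(-2626))) = 16*(-2392/(3629*(-1/2626))) = 16*(-2392/(-3629/2626)) = 16*(-2392*(-2626/3629)) = 16*(6281392/3629) = 100502272/3629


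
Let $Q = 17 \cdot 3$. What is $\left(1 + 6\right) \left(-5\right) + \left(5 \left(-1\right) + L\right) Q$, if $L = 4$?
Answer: $-86$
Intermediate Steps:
$Q = 51$
$\left(1 + 6\right) \left(-5\right) + \left(5 \left(-1\right) + L\right) Q = \left(1 + 6\right) \left(-5\right) + \left(5 \left(-1\right) + 4\right) 51 = 7 \left(-5\right) + \left(-5 + 4\right) 51 = -35 - 51 = -86$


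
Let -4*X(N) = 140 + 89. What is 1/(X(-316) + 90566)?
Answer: 4/362035 ≈ 1.1049e-5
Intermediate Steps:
X(N) = -229/4 (X(N) = -(140 + 89)/4 = -¼*229 = -229/4)
1/(X(-316) + 90566) = 1/(-229/4 + 90566) = 1/(362035/4) = 4/362035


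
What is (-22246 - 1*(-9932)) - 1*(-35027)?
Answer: 22713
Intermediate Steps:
(-22246 - 1*(-9932)) - 1*(-35027) = (-22246 + 9932) + 35027 = -12314 + 35027 = 22713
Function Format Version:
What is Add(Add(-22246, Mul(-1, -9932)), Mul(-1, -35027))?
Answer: 22713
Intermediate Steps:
Add(Add(-22246, Mul(-1, -9932)), Mul(-1, -35027)) = Add(Add(-22246, 9932), 35027) = Add(-12314, 35027) = 22713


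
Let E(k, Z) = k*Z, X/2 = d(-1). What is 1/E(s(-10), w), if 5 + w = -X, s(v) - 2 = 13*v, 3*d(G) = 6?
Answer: 1/1152 ≈ 0.00086806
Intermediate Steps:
d(G) = 2 (d(G) = (1/3)*6 = 2)
X = 4 (X = 2*2 = 4)
s(v) = 2 + 13*v
w = -9 (w = -5 - 1*4 = -5 - 4 = -9)
E(k, Z) = Z*k
1/E(s(-10), w) = 1/(-9*(2 + 13*(-10))) = 1/(-9*(2 - 130)) = 1/(-9*(-128)) = 1/1152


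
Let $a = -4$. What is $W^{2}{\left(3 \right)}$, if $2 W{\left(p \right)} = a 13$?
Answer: $676$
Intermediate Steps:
$W{\left(p \right)} = -26$ ($W{\left(p \right)} = \frac{\left(-4\right) 13}{2} = \frac{1}{2} \left(-52\right) = -26$)
$W^{2}{\left(3 \right)} = \left(-26\right)^{2} = 676$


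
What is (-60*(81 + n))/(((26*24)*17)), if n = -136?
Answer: 275/884 ≈ 0.31109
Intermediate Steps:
(-60*(81 + n))/(((26*24)*17)) = (-60*(81 - 136))/(((26*24)*17)) = (-60*(-55))/((624*17)) = 3300/10608 = 3300*(1/10608) = 275/884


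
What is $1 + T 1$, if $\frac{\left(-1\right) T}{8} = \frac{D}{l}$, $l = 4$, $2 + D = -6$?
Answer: $17$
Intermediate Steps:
$D = -8$ ($D = -2 - 6 = -8$)
$T = 16$ ($T = - 8 \left(- \frac{8}{4}\right) = - 8 \left(\left(-8\right) \frac{1}{4}\right) = \left(-8\right) \left(-2\right) = 16$)
$1 + T 1 = 1 + 16 \cdot 1 = 1 + 16 = 17$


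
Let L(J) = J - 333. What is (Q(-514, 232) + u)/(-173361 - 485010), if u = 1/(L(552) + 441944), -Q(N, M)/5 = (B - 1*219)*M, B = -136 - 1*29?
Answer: -196957086721/291107296473 ≈ -0.67658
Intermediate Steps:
B = -165 (B = -136 - 29 = -165)
L(J) = -333 + J
Q(N, M) = 1920*M (Q(N, M) = -5*(-165 - 1*219)*M = -5*(-165 - 219)*M = -(-1920)*M = 1920*M)
u = 1/442163 (u = 1/((-333 + 552) + 441944) = 1/(219 + 441944) = 1/442163 ≈ 2.2616e-6)
(Q(-514, 232) + u)/(-173361 - 485010) = (1920*232 + 1/442163)/(-173361 - 485010) = (445440 + 1/442163)/(-658371) = (196957086721/442163)*(-1/658371) = -196957086721/291107296473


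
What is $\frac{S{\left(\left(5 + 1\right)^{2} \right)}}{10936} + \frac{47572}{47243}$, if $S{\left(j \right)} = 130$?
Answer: $\frac{37599213}{36903532} \approx 1.0189$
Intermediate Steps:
$\frac{S{\left(\left(5 + 1\right)^{2} \right)}}{10936} + \frac{47572}{47243} = \frac{130}{10936} + \frac{47572}{47243} = 130 \cdot \frac{1}{10936} + 47572 \cdot \frac{1}{47243} = \frac{65}{5468} + \frac{6796}{6749} = \frac{37599213}{36903532}$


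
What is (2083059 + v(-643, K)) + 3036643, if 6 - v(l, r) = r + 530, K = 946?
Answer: 5118232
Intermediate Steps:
v(l, r) = -524 - r (v(l, r) = 6 - (r + 530) = 6 - (530 + r) = 6 + (-530 - r) = -524 - r)
(2083059 + v(-643, K)) + 3036643 = (2083059 + (-524 - 1*946)) + 3036643 = (2083059 + (-524 - 946)) + 3036643 = (2083059 - 1470) + 3036643 = 2081589 + 3036643 = 5118232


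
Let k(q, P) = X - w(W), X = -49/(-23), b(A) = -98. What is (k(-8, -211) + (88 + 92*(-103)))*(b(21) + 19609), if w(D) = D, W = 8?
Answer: -4215527149/23 ≈ -1.8328e+8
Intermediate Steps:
X = 49/23 (X = -49*(-1/23) = 49/23 ≈ 2.1304)
k(q, P) = -135/23 (k(q, P) = 49/23 - 1*8 = 49/23 - 8 = -135/23)
(k(-8, -211) + (88 + 92*(-103)))*(b(21) + 19609) = (-135/23 + (88 + 92*(-103)))*(-98 + 19609) = (-135/23 + (88 - 9476))*19511 = (-135/23 - 9388)*19511 = -216059/23*19511 = -4215527149/23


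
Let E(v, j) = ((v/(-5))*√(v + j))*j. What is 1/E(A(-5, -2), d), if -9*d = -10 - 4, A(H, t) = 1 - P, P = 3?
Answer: -135*I/56 ≈ -2.4107*I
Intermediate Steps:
A(H, t) = -2 (A(H, t) = 1 - 1*3 = 1 - 3 = -2)
d = 14/9 (d = -(-10 - 4)/9 = -⅑*(-14) = 14/9 ≈ 1.5556)
E(v, j) = -j*v*√(j + v)/5 (E(v, j) = ((v*(-⅕))*√(j + v))*j = ((-v/5)*√(j + v))*j = (-v*√(j + v)/5)*j = -j*v*√(j + v)/5)
1/E(A(-5, -2), d) = 1/(-⅕*14/9*(-2)*√(14/9 - 2)) = 1/(-⅕*14/9*(-2)*√(-4/9)) = 1/(-⅕*14/9*(-2)*2*I/3) = 1/(56*I/135) = -135*I/56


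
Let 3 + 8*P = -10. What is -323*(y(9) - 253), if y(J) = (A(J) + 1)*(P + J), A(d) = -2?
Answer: 672809/8 ≈ 84101.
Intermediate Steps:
P = -13/8 (P = -3/8 + (⅛)*(-10) = -3/8 - 5/4 = -13/8 ≈ -1.6250)
y(J) = 13/8 - J (y(J) = (-2 + 1)*(-13/8 + J) = -(-13/8 + J) = 13/8 - J)
-323*(y(9) - 253) = -323*((13/8 - 1*9) - 253) = -323*((13/8 - 9) - 253) = -323*(-59/8 - 253) = -323*(-2083/8) = 672809/8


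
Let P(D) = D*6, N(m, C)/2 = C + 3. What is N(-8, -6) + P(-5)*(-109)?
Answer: 3264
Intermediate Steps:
N(m, C) = 6 + 2*C (N(m, C) = 2*(C + 3) = 2*(3 + C) = 6 + 2*C)
P(D) = 6*D
N(-8, -6) + P(-5)*(-109) = (6 + 2*(-6)) + (6*(-5))*(-109) = (6 - 12) - 30*(-109) = -6 + 3270 = 3264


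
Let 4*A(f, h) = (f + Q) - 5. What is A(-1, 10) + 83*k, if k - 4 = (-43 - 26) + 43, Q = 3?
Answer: -7307/4 ≈ -1826.8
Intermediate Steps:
k = -22 (k = 4 + ((-43 - 26) + 43) = 4 + (-69 + 43) = 4 - 26 = -22)
A(f, h) = -1/2 + f/4 (A(f, h) = ((f + 3) - 5)/4 = ((3 + f) - 5)/4 = (-2 + f)/4 = -1/2 + f/4)
A(-1, 10) + 83*k = (-1/2 + (1/4)*(-1)) + 83*(-22) = (-1/2 - 1/4) - 1826 = -3/4 - 1826 = -7307/4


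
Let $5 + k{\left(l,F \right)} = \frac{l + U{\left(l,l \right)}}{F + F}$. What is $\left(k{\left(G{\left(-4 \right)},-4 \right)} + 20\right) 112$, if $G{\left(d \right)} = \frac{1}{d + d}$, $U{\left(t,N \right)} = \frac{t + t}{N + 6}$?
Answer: $\frac{316281}{188} \approx 1682.3$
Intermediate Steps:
$U{\left(t,N \right)} = \frac{2 t}{6 + N}$
$G{\left(d \right)} = \frac{1}{2 d}$
$k{\left(l,F \right)} = -5 + \frac{l + \frac{2 l}{6 + l}}{2 F}$ ($k{\left(l,F \right)} = -5 + \frac{l + \frac{2 l}{6 + l}}{F + F} = -5 + \frac{l + \frac{2 l}{6 + l}}{2 F}$)
$\left(k{\left(G{\left(-4 \right)},-4 \right)} + 20\right) 112 = \left(\frac{\frac{1}{2 \left(-4\right)} + \frac{\left(6 + \frac{1}{2 \left(-4\right)}\right) \left(\frac{1}{2 \left(-4\right)} - -40\right)}{2}}{\left(-4\right) \left(6 + \frac{1}{2 \left(-4\right)}\right)} + 20\right) 112 = \left(- \frac{\frac{1}{2} \left(- \frac{1}{4}\right) + \frac{\left(6 + \frac{1}{2} \left(- \frac{1}{4}\right)\right) \left(\frac{1}{2} \left(- \frac{1}{4}\right) + 40\right)}{2}}{4 \left(6 + \frac{1}{2} \left(- \frac{1}{4}\right)\right)} + 20\right) 112 = \left(- \frac{- \frac{1}{8} + \frac{\left(6 - \frac{1}{8}\right) \left(- \frac{1}{8} + 40\right)}{2}}{4 \left(6 - \frac{1}{8}\right)} + 20\right) 112 = \left(- \frac{- \frac{1}{8} + \frac{1}{2} \cdot \frac{47}{8} \cdot \frac{319}{8}}{4 \cdot \frac{47}{8}} + 20\right) 112 = \left(\left(- \frac{1}{4}\right) \frac{8}{47} \left(- \frac{1}{8} + \frac{14993}{128}\right) + 20\right) 112 = \left(\left(- \frac{1}{4}\right) \frac{8}{47} \cdot \frac{14977}{128} + 20\right) 112 = \left(- \frac{14977}{3008} + 20\right) 112 = \frac{45183}{3008} \cdot 112 = \frac{316281}{188}$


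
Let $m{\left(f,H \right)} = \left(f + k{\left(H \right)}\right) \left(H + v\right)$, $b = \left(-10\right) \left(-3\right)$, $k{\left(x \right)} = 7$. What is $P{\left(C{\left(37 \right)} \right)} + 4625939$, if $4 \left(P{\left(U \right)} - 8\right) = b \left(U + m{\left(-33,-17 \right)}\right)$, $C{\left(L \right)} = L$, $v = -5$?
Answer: $\frac{9261029}{2} \approx 4.6305 \cdot 10^{6}$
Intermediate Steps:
$b = 30$
$m{\left(f,H \right)} = \left(-5 + H\right) \left(7 + f\right)$ ($m{\left(f,H \right)} = \left(f + 7\right) \left(H - 5\right) = \left(7 + f\right) \left(-5 + H\right) = \left(-5 + H\right) \left(7 + f\right)$)
$P{\left(U \right)} = 4298 + \frac{15 U}{2}$ ($P{\left(U \right)} = 8 + \frac{30 \left(U - -572\right)}{4} = 8 + \frac{30 \left(U + \left(-35 + 165 - 119 + 561\right)\right)}{4} = 8 + \frac{30 \left(U + 572\right)}{4} = 8 + \frac{30 \left(572 + U\right)}{4} = 8 + \frac{17160 + 30 U}{4} = 8 + \left(4290 + \frac{15 U}{2}\right) = 4298 + \frac{15 U}{2}$)
$P{\left(C{\left(37 \right)} \right)} + 4625939 = \left(4298 + \frac{15}{2} \cdot 37\right) + 4625939 = \left(4298 + \frac{555}{2}\right) + 4625939 = \frac{9151}{2} + 4625939 = \frac{9261029}{2}$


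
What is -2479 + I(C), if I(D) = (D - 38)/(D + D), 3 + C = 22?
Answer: -4959/2 ≈ -2479.5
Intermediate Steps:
C = 19 (C = -3 + 22 = 19)
I(D) = (-38 + D)/(2*D) (I(D) = (-38 + D)/((2*D)) = (-38 + D)*(1/(2*D)) = (-38 + D)/(2*D))
-2479 + I(C) = -2479 + (1/2)*(-38 + 19)/19 = -2479 + (1/2)*(1/19)*(-19) = -2479 - 1/2 = -4959/2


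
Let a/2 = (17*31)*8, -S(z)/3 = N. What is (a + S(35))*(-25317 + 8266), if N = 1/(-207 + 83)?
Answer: -17828031121/124 ≈ -1.4377e+8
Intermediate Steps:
N = -1/124 (N = 1/(-124) = -1/124 ≈ -0.0080645)
S(z) = 3/124 (S(z) = -3*(-1/124) = 3/124)
a = 8432 (a = 2*((17*31)*8) = 2*(527*8) = 2*4216 = 8432)
(a + S(35))*(-25317 + 8266) = (8432 + 3/124)*(-25317 + 8266) = (1045571/124)*(-17051) = -17828031121/124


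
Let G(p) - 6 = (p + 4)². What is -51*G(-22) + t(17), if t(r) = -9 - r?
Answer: -16856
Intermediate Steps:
G(p) = 6 + (4 + p)² (G(p) = 6 + (p + 4)² = 6 + (4 + p)²)
-51*G(-22) + t(17) = -51*(6 + (4 - 22)²) + (-9 - 1*17) = -51*(6 + (-18)²) + (-9 - 17) = -51*(6 + 324) - 26 = -51*330 - 26 = -16830 - 26 = -16856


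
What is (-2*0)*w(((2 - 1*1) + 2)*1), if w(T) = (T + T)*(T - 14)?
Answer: 0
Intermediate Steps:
w(T) = 2*T*(-14 + T) (w(T) = (2*T)*(-14 + T) = 2*T*(-14 + T))
(-2*0)*w(((2 - 1*1) + 2)*1) = (-2*0)*(2*(((2 - 1*1) + 2)*1)*(-14 + ((2 - 1*1) + 2)*1)) = 0*(2*(((2 - 1) + 2)*1)*(-14 + ((2 - 1) + 2)*1)) = 0*(2*((1 + 2)*1)*(-14 + (1 + 2)*1)) = 0*(2*(3*1)*(-14 + 3*1)) = 0*(2*3*(-14 + 3)) = 0*(2*3*(-11)) = 0*(-66) = 0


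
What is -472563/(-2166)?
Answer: 157521/722 ≈ 218.17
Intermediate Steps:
-472563/(-2166) = -472563*(-1)/2166 = -273*(-577/722) = 157521/722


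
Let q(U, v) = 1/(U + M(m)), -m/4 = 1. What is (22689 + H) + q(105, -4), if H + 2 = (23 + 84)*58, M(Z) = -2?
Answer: 2975980/103 ≈ 28893.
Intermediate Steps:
m = -4 (m = -4*1 = -4)
q(U, v) = 1/(-2 + U) (q(U, v) = 1/(U - 2) = 1/(-2 + U))
H = 6204 (H = -2 + (23 + 84)*58 = -2 + 107*58 = -2 + 6206 = 6204)
(22689 + H) + q(105, -4) = (22689 + 6204) + 1/(-2 + 105) = 28893 + 1/103 = 2975980/103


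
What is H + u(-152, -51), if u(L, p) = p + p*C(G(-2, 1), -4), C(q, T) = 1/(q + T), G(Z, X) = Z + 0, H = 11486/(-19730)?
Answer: -850011/19730 ≈ -43.082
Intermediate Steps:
H = -5743/9865 (H = 11486*(-1/19730) = -5743/9865 ≈ -0.58216)
G(Z, X) = Z
C(q, T) = 1/(T + q)
u(L, p) = 5*p/6 (u(L, p) = p + p/(-4 - 2) = p + p/(-6) = p + p*(-1/6) = p - p/6 = 5*p/6)
H + u(-152, -51) = -5743/9865 + (5/6)*(-51) = -5743/9865 - 85/2 = -850011/19730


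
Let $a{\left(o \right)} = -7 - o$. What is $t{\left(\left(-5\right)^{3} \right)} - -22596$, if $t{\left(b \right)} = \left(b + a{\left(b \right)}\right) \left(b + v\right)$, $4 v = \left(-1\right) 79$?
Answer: $\frac{94437}{4} \approx 23609.0$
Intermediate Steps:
$v = - \frac{79}{4}$ ($v = \frac{\left(-1\right) 79}{4} = \frac{1}{4} \left(-79\right) = - \frac{79}{4} \approx -19.75$)
$t{\left(b \right)} = \frac{553}{4} - 7 b$ ($t{\left(b \right)} = \left(b - \left(7 + b\right)\right) \left(b - \frac{79}{4}\right) = - 7 \left(- \frac{79}{4} + b\right) = \frac{553}{4} - 7 b$)
$t{\left(\left(-5\right)^{3} \right)} - -22596 = \left(\frac{553}{4} - 7 \left(-5\right)^{3}\right) - -22596 = \left(\frac{553}{4} - -875\right) + 22596 = \left(\frac{553}{4} + 875\right) + 22596 = \frac{4053}{4} + 22596 = \frac{94437}{4}$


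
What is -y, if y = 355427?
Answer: -355427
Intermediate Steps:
-y = -1*355427 = -355427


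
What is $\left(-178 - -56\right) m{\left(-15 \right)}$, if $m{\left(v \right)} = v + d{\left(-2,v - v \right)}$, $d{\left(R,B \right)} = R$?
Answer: $2074$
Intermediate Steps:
$m{\left(v \right)} = -2 + v$ ($m{\left(v \right)} = v - 2 = -2 + v$)
$\left(-178 - -56\right) m{\left(-15 \right)} = \left(-178 - -56\right) \left(-2 - 15\right) = \left(-178 + 56\right) \left(-17\right) = \left(-122\right) \left(-17\right) = 2074$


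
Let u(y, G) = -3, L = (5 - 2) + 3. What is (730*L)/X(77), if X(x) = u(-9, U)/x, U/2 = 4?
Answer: -112420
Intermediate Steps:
L = 6 (L = 3 + 3 = 6)
U = 8 (U = 2*4 = 8)
X(x) = -3/x
(730*L)/X(77) = (730*6)/((-3/77)) = 4380/((-3*1/77)) = 4380/(-3/77) = 4380*(-77/3) = -112420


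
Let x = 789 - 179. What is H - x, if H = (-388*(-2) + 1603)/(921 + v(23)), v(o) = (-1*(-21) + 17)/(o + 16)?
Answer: -21840989/35957 ≈ -607.42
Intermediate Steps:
v(o) = 38/(16 + o) (v(o) = (21 + 17)/(16 + o) = 38/(16 + o))
x = 610
H = 92781/35957 (H = (-388*(-2) + 1603)/(921 + 38/(16 + 23)) = (776 + 1603)/(921 + 38/39) = 2379/(921 + 38*(1/39)) = 2379/(921 + 38/39) = 2379/(35957/39) = 2379*(39/35957) = 92781/35957 ≈ 2.5803)
H - x = 92781/35957 - 1*610 = 92781/35957 - 610 = -21840989/35957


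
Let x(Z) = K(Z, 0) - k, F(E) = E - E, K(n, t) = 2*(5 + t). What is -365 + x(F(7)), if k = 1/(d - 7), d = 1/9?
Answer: -22001/62 ≈ -354.85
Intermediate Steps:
d = ⅑ ≈ 0.11111
K(n, t) = 10 + 2*t
F(E) = 0
k = -9/62 (k = 1/(⅑ - 7) = 1/(-62/9) = -9/62 ≈ -0.14516)
x(Z) = 629/62 (x(Z) = (10 + 2*0) - 1*(-9/62) = (10 + 0) + 9/62 = 10 + 9/62 = 629/62)
-365 + x(F(7)) = -365 + 629/62 = -22001/62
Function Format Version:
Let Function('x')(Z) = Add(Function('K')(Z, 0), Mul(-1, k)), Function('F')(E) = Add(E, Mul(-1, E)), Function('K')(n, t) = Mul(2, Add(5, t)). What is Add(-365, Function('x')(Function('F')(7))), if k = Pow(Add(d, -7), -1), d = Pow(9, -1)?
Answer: Rational(-22001, 62) ≈ -354.85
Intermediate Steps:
d = Rational(1, 9) ≈ 0.11111
Function('K')(n, t) = Add(10, Mul(2, t))
Function('F')(E) = 0
k = Rational(-9, 62) (k = Pow(Add(Rational(1, 9), -7), -1) = Pow(Rational(-62, 9), -1) = Rational(-9, 62) ≈ -0.14516)
Function('x')(Z) = Rational(629, 62) (Function('x')(Z) = Add(Add(10, Mul(2, 0)), Mul(-1, Rational(-9, 62))) = Add(Add(10, 0), Rational(9, 62)) = Add(10, Rational(9, 62)) = Rational(629, 62))
Add(-365, Function('x')(Function('F')(7))) = Add(-365, Rational(629, 62)) = Rational(-22001, 62)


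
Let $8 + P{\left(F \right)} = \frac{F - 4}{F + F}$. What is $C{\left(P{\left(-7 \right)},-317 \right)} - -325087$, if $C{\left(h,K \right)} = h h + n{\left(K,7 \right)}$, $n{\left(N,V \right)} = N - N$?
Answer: $\frac{63727253}{196} \approx 3.2514 \cdot 10^{5}$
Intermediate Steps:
$P{\left(F \right)} = -8 + \frac{-4 + F}{2 F}$ ($P{\left(F \right)} = -8 + \frac{F - 4}{F + F} = -8 + \frac{-4 + F}{2 F}$)
$n{\left(N,V \right)} = 0$
$C{\left(h,K \right)} = h^{2}$ ($C{\left(h,K \right)} = h h + 0 = h^{2} + 0 = h^{2}$)
$C{\left(P{\left(-7 \right)},-317 \right)} - -325087 = \left(- \frac{15}{2} - \frac{2}{-7}\right)^{2} - -325087 = \left(- \frac{15}{2} - - \frac{2}{7}\right)^{2} + 325087 = \left(- \frac{15}{2} + \frac{2}{7}\right)^{2} + 325087 = \left(- \frac{101}{14}\right)^{2} + 325087 = \frac{10201}{196} + 325087 = \frac{63727253}{196}$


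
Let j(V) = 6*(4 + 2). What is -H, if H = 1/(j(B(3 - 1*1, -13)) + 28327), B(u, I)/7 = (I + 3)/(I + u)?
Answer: -1/28363 ≈ -3.5257e-5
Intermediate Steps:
B(u, I) = 7*(3 + I)/(I + u) (B(u, I) = 7*((I + 3)/(I + u)) = 7*((3 + I)/(I + u)) = 7*(3 + I)/(I + u))
j(V) = 36 (j(V) = 6*6 = 36)
H = 1/28363 (H = 1/(36 + 28327) = 1/28363 ≈ 3.5257e-5)
-H = -1*1/28363 = -1/28363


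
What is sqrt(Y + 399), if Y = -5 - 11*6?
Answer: 2*sqrt(82) ≈ 18.111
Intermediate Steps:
Y = -71 (Y = -5 - 66 = -71)
sqrt(Y + 399) = sqrt(-71 + 399) = sqrt(328) = 2*sqrt(82)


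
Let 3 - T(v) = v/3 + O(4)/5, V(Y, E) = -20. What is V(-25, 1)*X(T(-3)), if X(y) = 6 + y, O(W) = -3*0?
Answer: -200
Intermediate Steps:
O(W) = 0
T(v) = 3 - v/3 (T(v) = 3 - (v/3 + 0/5) = 3 - (v*(1/3) + 0*(1/5)) = 3 - (v/3 + 0) = 3 - v/3)
V(-25, 1)*X(T(-3)) = -20*(6 + (3 - 1/3*(-3))) = -20*(6 + (3 + 1)) = -20*(6 + 4) = -20*10 = -200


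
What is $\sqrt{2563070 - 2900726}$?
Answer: $2 i \sqrt{84414} \approx 581.08 i$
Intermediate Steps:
$\sqrt{2563070 - 2900726} = \sqrt{-337656} = 2 i \sqrt{84414}$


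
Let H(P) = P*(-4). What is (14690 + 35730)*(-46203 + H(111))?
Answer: -2351941740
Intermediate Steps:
H(P) = -4*P
(14690 + 35730)*(-46203 + H(111)) = (14690 + 35730)*(-46203 - 4*111) = 50420*(-46203 - 444) = 50420*(-46647) = -2351941740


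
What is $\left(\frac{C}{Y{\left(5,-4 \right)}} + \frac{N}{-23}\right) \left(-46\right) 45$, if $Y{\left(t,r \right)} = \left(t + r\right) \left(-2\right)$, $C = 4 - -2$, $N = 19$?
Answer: $7920$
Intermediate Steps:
$C = 6$ ($C = 4 + 2 = 6$)
$Y{\left(t,r \right)} = - 2 r - 2 t$ ($Y{\left(t,r \right)} = \left(r + t\right) \left(-2\right) = - 2 r - 2 t$)
$\left(\frac{C}{Y{\left(5,-4 \right)}} + \frac{N}{-23}\right) \left(-46\right) 45 = \left(\frac{6}{\left(-2\right) \left(-4\right) - 10} + \frac{19}{-23}\right) \left(-46\right) 45 = \left(\frac{6}{8 - 10} + 19 \left(- \frac{1}{23}\right)\right) \left(-46\right) 45 = \left(\frac{6}{-2} - \frac{19}{23}\right) \left(-46\right) 45 = \left(6 \left(- \frac{1}{2}\right) - \frac{19}{23}\right) \left(-46\right) 45 = \left(-3 - \frac{19}{23}\right) \left(-46\right) 45 = \left(- \frac{88}{23}\right) \left(-46\right) 45 = 176 \cdot 45 = 7920$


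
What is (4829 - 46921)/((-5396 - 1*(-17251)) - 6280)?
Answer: -42092/5575 ≈ -7.5501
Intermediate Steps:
(4829 - 46921)/((-5396 - 1*(-17251)) - 6280) = -42092/((-5396 + 17251) - 6280) = -42092/(11855 - 6280) = -42092/5575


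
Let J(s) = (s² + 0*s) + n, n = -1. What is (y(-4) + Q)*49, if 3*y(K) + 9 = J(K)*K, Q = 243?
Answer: 10780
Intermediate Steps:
J(s) = -1 + s² (J(s) = (s² + 0*s) - 1 = (s² + 0) - 1 = s² - 1 = -1 + s²)
y(K) = -3 + K*(-1 + K²)/3 (y(K) = -3 + ((-1 + K²)*K)/3 = -3 + (K*(-1 + K²))/3 = -3 + K*(-1 + K²)/3)
(y(-4) + Q)*49 = ((-3 - ⅓*(-4) + (⅓)*(-4)³) + 243)*49 = ((-3 + 4/3 + (⅓)*(-64)) + 243)*49 = ((-3 + 4/3 - 64/3) + 243)*49 = (-23 + 243)*49 = 220*49 = 10780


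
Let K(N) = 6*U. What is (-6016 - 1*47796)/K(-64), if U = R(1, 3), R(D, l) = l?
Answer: -26906/9 ≈ -2989.6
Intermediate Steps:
U = 3
K(N) = 18 (K(N) = 6*3 = 18)
(-6016 - 1*47796)/K(-64) = (-6016 - 1*47796)/18 = (-6016 - 47796)*(1/18) = -53812*1/18 = -26906/9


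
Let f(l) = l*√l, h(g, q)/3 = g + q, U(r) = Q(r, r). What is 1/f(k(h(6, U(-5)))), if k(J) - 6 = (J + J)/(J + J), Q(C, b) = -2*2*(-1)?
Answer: √7/49 ≈ 0.053995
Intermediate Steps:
Q(C, b) = 4 (Q(C, b) = -4*(-1) = 4)
U(r) = 4
h(g, q) = 3*g + 3*q (h(g, q) = 3*(g + q) = 3*g + 3*q)
k(J) = 7 (k(J) = 6 + (J + J)/(J + J) = 6 + (2*J)/((2*J)) = 6 + (2*J)*(1/(2*J)) = 6 + 1 = 7)
f(l) = l^(3/2)
1/f(k(h(6, U(-5)))) = 1/(7^(3/2)) = 1/(7*√7) = √7/49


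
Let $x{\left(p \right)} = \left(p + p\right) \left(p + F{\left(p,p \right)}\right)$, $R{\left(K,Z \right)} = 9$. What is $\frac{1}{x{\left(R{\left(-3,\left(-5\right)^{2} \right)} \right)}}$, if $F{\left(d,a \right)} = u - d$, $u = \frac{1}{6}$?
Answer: $\frac{1}{3} \approx 0.33333$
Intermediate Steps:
$u = \frac{1}{6} \approx 0.16667$
$F{\left(d,a \right)} = \frac{1}{6} - d$
$x{\left(p \right)} = \frac{p}{3}$ ($x{\left(p \right)} = \left(p + p\right) \left(p - \left(- \frac{1}{6} + p\right)\right) = 2 p \frac{1}{6} = \frac{p}{3}$)
$\frac{1}{x{\left(R{\left(-3,\left(-5\right)^{2} \right)} \right)}} = \frac{1}{\frac{1}{3} \cdot 9} = \frac{1}{3}$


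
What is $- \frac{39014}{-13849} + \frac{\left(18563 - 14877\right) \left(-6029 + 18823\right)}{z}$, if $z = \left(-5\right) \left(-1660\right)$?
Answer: $\frac{163356107729}{28736675} \approx 5684.6$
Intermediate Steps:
$z = 8300$
$- \frac{39014}{-13849} + \frac{\left(18563 - 14877\right) \left(-6029 + 18823\right)}{z} = - \frac{39014}{-13849} + \frac{\left(18563 - 14877\right) \left(-6029 + 18823\right)}{8300} = \left(-39014\right) \left(- \frac{1}{13849}\right) + 3686 \cdot 12794 \cdot \frac{1}{8300} = \frac{39014}{13849} + 47158684 \cdot \frac{1}{8300} = \frac{39014}{13849} + \frac{11789671}{2075} = \frac{163356107729}{28736675}$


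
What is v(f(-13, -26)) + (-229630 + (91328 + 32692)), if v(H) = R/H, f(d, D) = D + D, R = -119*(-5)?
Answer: -5492315/52 ≈ -1.0562e+5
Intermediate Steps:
R = 595
f(d, D) = 2*D
v(H) = 595/H
v(f(-13, -26)) + (-229630 + (91328 + 32692)) = 595/((2*(-26))) + (-229630 + (91328 + 32692)) = 595/(-52) + (-229630 + 124020) = 595*(-1/52) - 105610 = -595/52 - 105610 = -5492315/52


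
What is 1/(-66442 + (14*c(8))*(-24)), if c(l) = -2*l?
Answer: -1/61066 ≈ -1.6376e-5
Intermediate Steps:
1/(-66442 + (14*c(8))*(-24)) = 1/(-66442 + (14*(-2*8))*(-24)) = 1/(-66442 + (14*(-16))*(-24)) = 1/(-66442 - 224*(-24)) = 1/(-66442 + 5376) = 1/(-61066) = -1/61066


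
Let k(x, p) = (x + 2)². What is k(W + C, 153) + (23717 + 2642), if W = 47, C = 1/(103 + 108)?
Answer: 1280444639/44521 ≈ 28760.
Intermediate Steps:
C = 1/211 ≈ 0.0047393
k(x, p) = (2 + x)²
k(W + C, 153) + (23717 + 2642) = (2 + (47 + 1/211))² + (23717 + 2642) = (2 + 9918/211)² + 26359 = (10340/211)² + 26359 = 106915600/44521 + 26359 = 1280444639/44521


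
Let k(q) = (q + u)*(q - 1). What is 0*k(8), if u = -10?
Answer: 0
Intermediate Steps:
k(q) = (-1 + q)*(-10 + q) (k(q) = (q - 10)*(q - 1) = (-10 + q)*(-1 + q) = (-1 + q)*(-10 + q))
0*k(8) = 0*(10 + 8**2 - 11*8) = 0*(10 + 64 - 88) = 0*(-14) = 0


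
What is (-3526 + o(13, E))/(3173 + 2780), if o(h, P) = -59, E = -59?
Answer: -3585/5953 ≈ -0.60222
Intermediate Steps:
(-3526 + o(13, E))/(3173 + 2780) = (-3526 - 59)/(3173 + 2780) = -3585/5953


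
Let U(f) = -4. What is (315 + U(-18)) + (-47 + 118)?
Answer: 382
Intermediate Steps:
(315 + U(-18)) + (-47 + 118) = (315 - 4) + (-47 + 118) = 311 + 71 = 382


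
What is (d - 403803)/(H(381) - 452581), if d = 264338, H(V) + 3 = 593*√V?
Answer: 63119627560/204698298787 + 82702745*√381/204698298787 ≈ 0.31624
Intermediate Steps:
H(V) = -3 + 593*√V
(d - 403803)/(H(381) - 452581) = (264338 - 403803)/((-3 + 593*√381) - 452581) = -139465/(-452584 + 593*√381)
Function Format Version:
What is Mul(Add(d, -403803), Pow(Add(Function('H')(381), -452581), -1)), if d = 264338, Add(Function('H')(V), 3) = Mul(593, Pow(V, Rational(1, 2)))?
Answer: Add(Rational(63119627560, 204698298787), Mul(Rational(82702745, 204698298787), Pow(381, Rational(1, 2)))) ≈ 0.31624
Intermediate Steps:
Function('H')(V) = Add(-3, Mul(593, Pow(V, Rational(1, 2))))
Mul(Add(d, -403803), Pow(Add(Function('H')(381), -452581), -1)) = Mul(Add(264338, -403803), Pow(Add(Add(-3, Mul(593, Pow(381, Rational(1, 2)))), -452581), -1)) = Mul(-139465, Pow(Add(-452584, Mul(593, Pow(381, Rational(1, 2)))), -1))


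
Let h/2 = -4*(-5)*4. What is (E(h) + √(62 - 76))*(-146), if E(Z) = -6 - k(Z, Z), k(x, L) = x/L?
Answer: 1022 - 146*I*√14 ≈ 1022.0 - 546.28*I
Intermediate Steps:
h = 160 (h = 2*(-4*(-5)*4) = 2*(20*4) = 2*80 = 160)
E(Z) = -7 (E(Z) = -6 - Z/Z = -6 - 1*1 = -6 - 1 = -7)
(E(h) + √(62 - 76))*(-146) = (-7 + √(62 - 76))*(-146) = (-7 + √(-14))*(-146) = (-7 + I*√14)*(-146) = 1022 - 146*I*√14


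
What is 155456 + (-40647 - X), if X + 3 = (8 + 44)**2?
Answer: 112108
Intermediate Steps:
X = 2701 (X = -3 + (8 + 44)**2 = -3 + 52**2 = -3 + 2704 = 2701)
155456 + (-40647 - X) = 155456 + (-40647 - 1*2701) = 155456 + (-40647 - 2701) = 155456 - 43348 = 112108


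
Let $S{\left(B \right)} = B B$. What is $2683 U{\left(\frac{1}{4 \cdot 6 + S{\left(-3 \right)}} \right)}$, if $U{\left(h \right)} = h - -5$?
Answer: $\frac{445378}{33} \approx 13496.0$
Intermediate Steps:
$S{\left(B \right)} = B^{2}$
$U{\left(h \right)} = 5 + h$ ($U{\left(h \right)} = h + 5 = 5 + h$)
$2683 U{\left(\frac{1}{4 \cdot 6 + S{\left(-3 \right)}} \right)} = 2683 \left(5 + \frac{1}{4 \cdot 6 + \left(-3\right)^{2}}\right) = 2683 \left(5 + \frac{1}{24 + 9}\right) = 2683 \left(5 + \frac{1}{33}\right) = 2683 \cdot \frac{166}{33} = \frac{445378}{33}$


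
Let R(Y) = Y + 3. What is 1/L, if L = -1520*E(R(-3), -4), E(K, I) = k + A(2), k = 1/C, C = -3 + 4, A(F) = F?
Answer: -1/4560 ≈ -0.00021930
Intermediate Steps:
C = 1
R(Y) = 3 + Y
k = 1 (k = 1/1 = 1)
E(K, I) = 3 (E(K, I) = 1 + 2 = 3)
L = -4560 (L = -1520*3 = -4560)
1/L = 1/(-4560) = -1/4560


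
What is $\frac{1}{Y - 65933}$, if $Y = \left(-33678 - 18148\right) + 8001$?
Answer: $- \frac{1}{109758} \approx -9.111 \cdot 10^{-6}$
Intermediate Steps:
$Y = -43825$ ($Y = -51826 + 8001 = -43825$)
$\frac{1}{Y - 65933} = \frac{1}{-43825 - 65933} = \frac{1}{-109758} = - \frac{1}{109758}$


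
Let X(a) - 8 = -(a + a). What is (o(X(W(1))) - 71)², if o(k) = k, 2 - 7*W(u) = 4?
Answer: 190969/49 ≈ 3897.3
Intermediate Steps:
W(u) = -2/7 (W(u) = 2/7 - ⅐*4 = 2/7 - 4/7 = -2/7)
X(a) = 8 - 2*a (X(a) = 8 - (a + a) = 8 - 2*a)
(o(X(W(1))) - 71)² = ((8 - 2*(-2/7)) - 71)² = ((8 + 4/7) - 71)² = (60/7 - 71)² = (-437/7)² = 190969/49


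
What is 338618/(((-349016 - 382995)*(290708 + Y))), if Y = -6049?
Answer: -48374/29767645607 ≈ -1.6251e-6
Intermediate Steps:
338618/(((-349016 - 382995)*(290708 + Y))) = 338618/(((-349016 - 382995)*(290708 - 6049))) = 338618/((-732011*284659)) = 338618/(-208373519249) = 338618*(-1/208373519249) = -48374/29767645607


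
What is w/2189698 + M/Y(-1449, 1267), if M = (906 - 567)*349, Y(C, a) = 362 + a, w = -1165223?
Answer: 85722403937/1189006014 ≈ 72.096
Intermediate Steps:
M = 118311 (M = 339*349 = 118311)
w/2189698 + M/Y(-1449, 1267) = -1165223/2189698 + 118311/(362 + 1267) = -1165223*1/2189698 + 118311/1629 = -1165223/2189698 + 118311*(1/1629) = -1165223/2189698 + 39437/543 = 85722403937/1189006014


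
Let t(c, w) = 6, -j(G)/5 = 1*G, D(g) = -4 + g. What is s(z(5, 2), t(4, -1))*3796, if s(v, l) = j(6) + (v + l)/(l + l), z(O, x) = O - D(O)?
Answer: -332150/3 ≈ -1.1072e+5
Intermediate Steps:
j(G) = -5*G
z(O, x) = 4 (z(O, x) = O - (-4 + O) = O + (4 - O) = 4)
s(v, l) = -30 + (l + v)/(2*l) (s(v, l) = -5*6 + (v + l)/(l + l) = -30 + (l + v)/((2*l)) = -30 + (l + v)*(1/(2*l)) = -30 + (l + v)/(2*l))
s(z(5, 2), t(4, -1))*3796 = ((½)*(4 - 59*6)/6)*3796 = ((½)*(⅙)*(4 - 354))*3796 = ((½)*(⅙)*(-350))*3796 = -175/6*3796 = -332150/3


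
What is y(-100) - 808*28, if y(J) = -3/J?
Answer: -2262397/100 ≈ -22624.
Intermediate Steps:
y(-100) - 808*28 = -3/(-100) - 808*28 = -3*(-1/100) - 1*22624 = 3/100 - 22624 = -2262397/100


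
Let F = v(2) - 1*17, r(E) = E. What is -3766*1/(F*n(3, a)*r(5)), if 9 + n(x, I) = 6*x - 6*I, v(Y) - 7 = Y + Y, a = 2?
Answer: -1883/45 ≈ -41.844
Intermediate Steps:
v(Y) = 7 + 2*Y (v(Y) = 7 + (Y + Y) = 7 + 2*Y)
n(x, I) = -9 - 6*I + 6*x (n(x, I) = -9 + (6*x - 6*I) = -9 + (-6*I + 6*x) = -9 - 6*I + 6*x)
F = -6 (F = (7 + 2*2) - 1*17 = (7 + 4) - 17 = 11 - 17 = -6)
-3766*1/(F*n(3, a)*r(5)) = -3766*(-1/(30*(-9 - 6*2 + 6*3))) = -3766*(-1/(30*(-9 - 12 + 18))) = -3766/(-6*(-3)*5) = -3766/(18*5) = -3766/90 = -3766*1/90 = -1883/45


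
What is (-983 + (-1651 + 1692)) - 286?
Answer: -1228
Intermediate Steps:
(-983 + (-1651 + 1692)) - 286 = (-983 + 41) - 286 = -942 - 286 = -1228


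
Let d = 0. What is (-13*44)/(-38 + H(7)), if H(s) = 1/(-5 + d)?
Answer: 2860/191 ≈ 14.974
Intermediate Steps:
H(s) = -⅕ (H(s) = 1/(-5 + 0) = 1/(-5) = -⅕)
(-13*44)/(-38 + H(7)) = (-13*44)/(-38 - ⅕) = -572/(-191/5) = -572*(-5/191) = 2860/191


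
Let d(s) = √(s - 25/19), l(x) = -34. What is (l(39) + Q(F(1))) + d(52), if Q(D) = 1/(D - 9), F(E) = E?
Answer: -273/8 + 3*√2033/19 ≈ -27.006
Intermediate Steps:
Q(D) = 1/(-9 + D)
d(s) = √(-25/19 + s) (d(s) = √(s - 25*1/19) = √(s - 25/19) = √(-25/19 + s))
(l(39) + Q(F(1))) + d(52) = (-34 + 1/(-9 + 1)) + √(-475 + 361*52)/19 = (-34 + 1/(-8)) + √(-475 + 18772)/19 = (-34 - ⅛) + √18297/19 = -273/8 + (3*√2033)/19 = -273/8 + 3*√2033/19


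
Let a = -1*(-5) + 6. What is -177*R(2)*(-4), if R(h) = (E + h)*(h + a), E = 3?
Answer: 46020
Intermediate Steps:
a = 11 (a = 5 + 6 = 11)
R(h) = (3 + h)*(11 + h) (R(h) = (3 + h)*(h + 11) = (3 + h)*(11 + h))
-177*R(2)*(-4) = -177*(33 + 2² + 14*2)*(-4) = -177*(33 + 4 + 28)*(-4) = -11505*(-4) = -177*(-260) = 46020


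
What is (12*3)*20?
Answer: 720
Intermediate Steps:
(12*3)*20 = 36*20 = 720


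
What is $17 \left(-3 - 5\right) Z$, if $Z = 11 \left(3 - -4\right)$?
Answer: $-10472$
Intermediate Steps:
$Z = 77$ ($Z = 11 \left(3 + 4\right) = 11 \cdot 7 = 77$)
$17 \left(-3 - 5\right) Z = 17 \left(-3 - 5\right) 77 = 17 \left(-8\right) 77 = \left(-136\right) 77 = -10472$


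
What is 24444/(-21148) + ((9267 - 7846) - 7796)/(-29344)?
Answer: -145616559/155141728 ≈ -0.93860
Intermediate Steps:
24444/(-21148) + ((9267 - 7846) - 7796)/(-29344) = 24444*(-1/21148) + (1421 - 7796)*(-1/29344) = -6111/5287 - 6375*(-1/29344) = -6111/5287 + 6375/29344 = -145616559/155141728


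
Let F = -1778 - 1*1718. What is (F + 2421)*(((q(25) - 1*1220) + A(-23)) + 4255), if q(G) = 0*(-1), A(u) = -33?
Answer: -3227150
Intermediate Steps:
q(G) = 0
F = -3496 (F = -1778 - 1718 = -3496)
(F + 2421)*(((q(25) - 1*1220) + A(-23)) + 4255) = (-3496 + 2421)*(((0 - 1*1220) - 33) + 4255) = -1075*(((0 - 1220) - 33) + 4255) = -1075*((-1220 - 33) + 4255) = -1075*(-1253 + 4255) = -1075*3002 = -3227150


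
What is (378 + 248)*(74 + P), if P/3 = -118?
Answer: -175280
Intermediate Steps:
P = -354 (P = 3*(-118) = -354)
(378 + 248)*(74 + P) = (378 + 248)*(74 - 354) = 626*(-280) = -175280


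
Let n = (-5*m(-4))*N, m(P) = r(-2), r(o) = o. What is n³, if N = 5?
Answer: 125000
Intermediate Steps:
m(P) = -2
n = 50 (n = -5*(-2)*5 = 10*5 = 50)
n³ = 50³ = 125000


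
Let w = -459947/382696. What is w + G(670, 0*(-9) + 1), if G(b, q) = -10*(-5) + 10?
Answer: 22501813/382696 ≈ 58.798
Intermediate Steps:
G(b, q) = 60 (G(b, q) = 50 + 10 = 60)
w = -459947/382696 (w = -459947*1/382696 = -459947/382696 ≈ -1.2019)
w + G(670, 0*(-9) + 1) = -459947/382696 + 60 = 22501813/382696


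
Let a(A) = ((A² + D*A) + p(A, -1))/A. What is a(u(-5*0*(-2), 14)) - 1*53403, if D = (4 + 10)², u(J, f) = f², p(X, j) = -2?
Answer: -5195079/98 ≈ -53011.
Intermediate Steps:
D = 196 (D = 14² = 196)
a(A) = (-2 + A² + 196*A)/A (a(A) = ((A² + 196*A) - 2)/A = (-2 + A² + 196*A)/A)
a(u(-5*0*(-2), 14)) - 1*53403 = (196 + 14² - 2/(14²)) - 1*53403 = (196 + 196 - 2/196) - 53403 = (196 + 196 - 2*1/196) - 53403 = (196 + 196 - 1/98) - 53403 = 38415/98 - 53403 = -5195079/98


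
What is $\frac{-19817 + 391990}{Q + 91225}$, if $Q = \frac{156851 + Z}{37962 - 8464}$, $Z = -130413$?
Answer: $\frac{5489179577}{1345490744} \approx 4.0797$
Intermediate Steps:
$Q = \frac{13219}{14749}$ ($Q = \frac{156851 - 130413}{37962 - 8464} = \frac{26438}{29498} = 26438 \cdot \frac{1}{29498} = \frac{13219}{14749} \approx 0.89626$)
$\frac{-19817 + 391990}{Q + 91225} = \frac{-19817 + 391990}{\frac{13219}{14749} + 91225} = \frac{372173}{\frac{1345490744}{14749}} = 372173 \cdot \frac{14749}{1345490744} = \frac{5489179577}{1345490744}$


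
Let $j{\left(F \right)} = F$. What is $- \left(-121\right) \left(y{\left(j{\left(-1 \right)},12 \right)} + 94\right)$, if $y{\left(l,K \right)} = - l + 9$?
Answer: $12584$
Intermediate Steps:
$y{\left(l,K \right)} = 9 - l$
$- \left(-121\right) \left(y{\left(j{\left(-1 \right)},12 \right)} + 94\right) = - \left(-121\right) \left(\left(9 - -1\right) + 94\right) = - \left(-121\right) \left(\left(9 + 1\right) + 94\right) = - \left(-121\right) \left(10 + 94\right) = - \left(-121\right) 104 = \left(-1\right) \left(-12584\right) = 12584$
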